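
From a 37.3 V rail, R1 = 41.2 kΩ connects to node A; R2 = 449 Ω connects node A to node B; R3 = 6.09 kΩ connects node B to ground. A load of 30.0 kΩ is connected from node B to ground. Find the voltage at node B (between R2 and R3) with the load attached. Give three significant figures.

At node B, R3 is in parallel with the load: R3‖R_L = 5062 Ω.
Below node A the resistance is R2 + (R3‖R_L) = 5511 Ω, so V_A = 37.3 × 5511/46710 = 4.401 V.
Then V_B = V_A × (R3‖R_L)/(R2 + R3‖R_L) = 4.401 × 5062/5511 = 4.04 V.

V ≈ 4.04 V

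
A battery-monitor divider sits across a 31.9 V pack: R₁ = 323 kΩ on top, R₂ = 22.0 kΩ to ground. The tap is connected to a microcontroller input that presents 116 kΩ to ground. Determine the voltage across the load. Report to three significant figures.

V_out ≈ 1.73 V

The load sits in parallel with R₂: R₂‖R_L = (22.0 × 116) / (22.0 + 116) = 18.49 kΩ.
V_out = 31.9 × 18.49 / (323 + 18.49) = 31.9 × 18.49/341.5 = 1.73 V.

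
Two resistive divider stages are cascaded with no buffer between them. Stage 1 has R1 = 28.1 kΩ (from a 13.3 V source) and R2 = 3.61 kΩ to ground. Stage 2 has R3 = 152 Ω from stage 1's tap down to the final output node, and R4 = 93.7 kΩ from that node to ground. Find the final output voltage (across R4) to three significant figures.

Stage 2 presents R3+R4 = 93850 Ω as a load on stage 1's tap.
Stage 1's lower leg becomes R2‖(R3+R4) = 3476 Ω, so V_mid = 13.3 × 3476/31580 = 1.464 V.
Stage 2 is itself unloaded: V_out = V_mid × R4/(R3+R4) = 1.464 × 93700/93850 = 1.46 V.

V_out ≈ 1.46 V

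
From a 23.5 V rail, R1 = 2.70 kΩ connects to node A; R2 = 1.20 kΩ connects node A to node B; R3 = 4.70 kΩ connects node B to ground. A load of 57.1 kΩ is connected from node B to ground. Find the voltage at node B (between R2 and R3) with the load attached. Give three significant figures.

V ≈ 12.4 V

At node B, R3 is in parallel with the load: R3‖R_L = 4.343 kΩ.
Below node A the resistance is R2 + (R3‖R_L) = 5.543 kΩ, so V_A = 23.5 × 5.543/8.243 = 15.80 V.
Then V_B = V_A × (R3‖R_L)/(R2 + R3‖R_L) = 15.80 × 4.343/5.543 = 12.4 V.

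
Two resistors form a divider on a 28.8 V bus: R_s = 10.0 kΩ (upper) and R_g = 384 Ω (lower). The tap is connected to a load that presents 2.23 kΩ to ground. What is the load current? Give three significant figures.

R_g‖R_L = 327.6 Ω; V_out = 28.8 × 327.6/10330 = 0.9135 V.
I_L = V_out / R_L = 0.9135 / 2.23 kΩ = 0.410 mA.

I_L ≈ 0.410 mA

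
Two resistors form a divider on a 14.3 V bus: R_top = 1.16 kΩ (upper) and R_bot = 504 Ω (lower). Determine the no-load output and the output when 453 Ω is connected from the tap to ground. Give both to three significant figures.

Unloaded: 4.33 V; loaded: 2.44 V

Open-circuit: V = 14.3 × 504/(1160 + 504) = 4.33 V.
With the load, R_bot becomes R_bot‖R_L = 238.6 Ω, so V = 14.3 × 238.6/1399 = 2.44 V.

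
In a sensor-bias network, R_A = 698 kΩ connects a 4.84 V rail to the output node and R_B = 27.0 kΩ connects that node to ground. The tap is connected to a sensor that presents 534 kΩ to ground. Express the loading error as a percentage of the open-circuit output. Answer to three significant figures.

The divider's output (Thévenin) resistance is R_A‖R_B = 25.99 kΩ.
Fractional drop under load = R_th/(R_th + R_L) = 25.99 / (25.99 + 534) = 0.04642.
So the output falls by 4.64 %.

4.64 %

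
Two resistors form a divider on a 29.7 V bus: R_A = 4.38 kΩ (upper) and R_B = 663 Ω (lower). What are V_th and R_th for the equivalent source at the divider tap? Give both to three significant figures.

V_th = 3.90 V, R_th = 576 Ω

V_th is the open-circuit tap voltage: 29.7 × 663/(4380 + 663) = 3.90 V.
With the supply zeroed, R_A and R_B appear in parallel from the tap: R_th = R_A‖R_B = (4380 × 663)/5043 = 576 Ω.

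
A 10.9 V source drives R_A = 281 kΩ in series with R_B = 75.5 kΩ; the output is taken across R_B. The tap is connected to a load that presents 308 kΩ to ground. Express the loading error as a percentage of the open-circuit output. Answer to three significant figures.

16.2 %

The divider's output (Thévenin) resistance is R_A‖R_B = 59.51 kΩ.
Fractional drop under load = R_th/(R_th + R_L) = 59.51 / (59.51 + 308) = 0.1619.
So the output falls by 16.2 %.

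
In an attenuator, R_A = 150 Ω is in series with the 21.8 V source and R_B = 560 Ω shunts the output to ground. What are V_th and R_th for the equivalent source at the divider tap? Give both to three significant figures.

V_th is the open-circuit tap voltage: 21.8 × 560/(150 + 560) = 17.2 V.
With the supply zeroed, R_A and R_B appear in parallel from the tap: R_th = R_A‖R_B = (150 × 560)/710.0 = 118 Ω.

V_th = 17.2 V, R_th = 118 Ω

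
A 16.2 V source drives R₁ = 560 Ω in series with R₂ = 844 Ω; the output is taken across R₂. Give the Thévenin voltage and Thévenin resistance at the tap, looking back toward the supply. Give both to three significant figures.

V_th = 9.74 V, R_th = 337 Ω

V_th is the open-circuit tap voltage: 16.2 × 844/(560 + 844) = 9.74 V.
With the supply zeroed, R₁ and R₂ appear in parallel from the tap: R_th = R₁‖R₂ = (560 × 844)/1404 = 337 Ω.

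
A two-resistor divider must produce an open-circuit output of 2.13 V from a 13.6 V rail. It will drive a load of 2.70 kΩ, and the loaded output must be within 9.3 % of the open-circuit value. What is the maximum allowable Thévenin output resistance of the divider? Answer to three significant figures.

R_th ≤ 277 Ω

Loading drop = R_th/(R_th + R_L) ≤ 0.0930, so R_th ≤ R_L · ε/(1−ε) = 2.70 kΩ × 0.0930/0.9070 = 277 Ω.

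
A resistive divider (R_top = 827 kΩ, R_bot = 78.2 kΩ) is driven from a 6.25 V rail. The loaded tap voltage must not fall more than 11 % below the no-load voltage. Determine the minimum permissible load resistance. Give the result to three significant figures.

R_L(min) ≈ 578 kΩ

Output resistance R_th = R_top‖R_bot = (827 × 78.2)/905.2 = 71.44 kΩ.
The fractional drop is R_th/(R_th + R_L); requiring this ≤ 0.110 gives R_L ≥ R_th(1/0.110 − 1) = 71.44 × 8.091 = 578 kΩ.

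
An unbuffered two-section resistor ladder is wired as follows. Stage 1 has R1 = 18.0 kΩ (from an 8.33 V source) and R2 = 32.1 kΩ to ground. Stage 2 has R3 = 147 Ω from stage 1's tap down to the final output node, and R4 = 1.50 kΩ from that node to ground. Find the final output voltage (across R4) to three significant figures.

Stage 2 presents R3+R4 = 1647 Ω as a load on stage 1's tap.
Stage 1's lower leg becomes R2‖(R3+R4) = 1567 Ω, so V_mid = 8.33 × 1567/19570 = 0.6669 V.
Stage 2 is itself unloaded: V_out = V_mid × R4/(R3+R4) = 0.6669 × 1500/1647 = 0.607 V.

V_out ≈ 0.607 V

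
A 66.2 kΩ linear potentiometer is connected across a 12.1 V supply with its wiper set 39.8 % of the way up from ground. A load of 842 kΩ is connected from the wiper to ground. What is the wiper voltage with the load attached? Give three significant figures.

V ≈ 4.73 V

The wiper splits the pot into (1−α)R = 39.85 kΩ above and αR = 26.35 kΩ below.
Lower section ‖ load = 25.55 kΩ.
V_wiper = 12.1 × 25.55/(39.85 + 25.55) = 4.73 V.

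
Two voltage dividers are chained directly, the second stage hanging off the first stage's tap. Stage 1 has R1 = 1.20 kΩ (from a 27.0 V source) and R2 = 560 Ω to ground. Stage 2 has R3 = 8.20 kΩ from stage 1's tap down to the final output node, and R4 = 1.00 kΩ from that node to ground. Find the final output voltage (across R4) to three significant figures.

V_out ≈ 0.897 V

Stage 2 presents R3+R4 = 9200 Ω as a load on stage 1's tap.
Stage 1's lower leg becomes R2‖(R3+R4) = 527.9 Ω, so V_mid = 27.0 × 527.9/1728 = 8.249 V.
Stage 2 is itself unloaded: V_out = V_mid × R4/(R3+R4) = 8.249 × 1000/9200 = 0.897 V.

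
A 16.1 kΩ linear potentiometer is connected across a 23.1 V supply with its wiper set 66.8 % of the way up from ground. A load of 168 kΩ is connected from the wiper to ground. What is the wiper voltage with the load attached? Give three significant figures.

V ≈ 15.1 V

The wiper splits the pot into (1−α)R = 5.345 kΩ above and αR = 10.75 kΩ below.
Lower section ‖ load = 10.11 kΩ.
V_wiper = 23.1 × 10.11/(5.345 + 10.11) = 15.1 V.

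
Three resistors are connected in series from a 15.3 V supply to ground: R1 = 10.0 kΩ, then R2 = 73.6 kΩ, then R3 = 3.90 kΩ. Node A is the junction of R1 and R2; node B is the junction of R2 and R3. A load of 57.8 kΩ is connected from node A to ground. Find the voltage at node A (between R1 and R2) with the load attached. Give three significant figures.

V ≈ 11.8 V

Below node A the series string R2+R3 = 77.50 kΩ sits in parallel with the 57.8 kΩ load: 33.11 kΩ.
V_A = 15.3 × 33.11/(10.0 + 33.11) = 11.8 V.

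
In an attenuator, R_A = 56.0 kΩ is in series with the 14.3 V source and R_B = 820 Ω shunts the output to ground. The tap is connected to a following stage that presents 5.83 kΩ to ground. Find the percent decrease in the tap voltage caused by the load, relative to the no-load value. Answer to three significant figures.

The divider's output (Thévenin) resistance is R_A‖R_B = 808.2 Ω.
Fractional drop under load = R_th/(R_th + R_L) = 808.2 / (808.2 + 5830) = 0.1217.
So the output falls by 12.2 %.

12.2 %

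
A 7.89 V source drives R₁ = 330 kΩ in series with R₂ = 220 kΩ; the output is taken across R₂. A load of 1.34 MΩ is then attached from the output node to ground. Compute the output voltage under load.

V_out ≈ 2.87 V

The load sits in parallel with R₂: R₂‖R_L = (220 × 1340) / (220 + 1340) = 189.0 kΩ.
V_out = 7.89 × 189.0 / (330 + 189.0) = 7.89 × 189.0/519.0 = 2.87 V.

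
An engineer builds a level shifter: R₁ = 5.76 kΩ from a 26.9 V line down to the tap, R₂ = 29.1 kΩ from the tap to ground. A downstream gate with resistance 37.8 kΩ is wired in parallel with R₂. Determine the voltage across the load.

V_out ≈ 19.9 V

The load sits in parallel with R₂: R₂‖R_L = (29.1 × 37.8) / (29.1 + 37.8) = 16.44 kΩ.
V_out = 26.9 × 16.44 / (5.76 + 16.44) = 26.9 × 16.44/22.20 = 19.9 V.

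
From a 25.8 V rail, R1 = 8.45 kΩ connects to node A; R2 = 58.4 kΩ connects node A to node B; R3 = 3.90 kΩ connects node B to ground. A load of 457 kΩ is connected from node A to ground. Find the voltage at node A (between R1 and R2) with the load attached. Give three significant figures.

V ≈ 22.4 V

Below node A the series string R2+R3 = 62.30 kΩ sits in parallel with the 457 kΩ load: 54.83 kΩ.
V_A = 25.8 × 54.83/(8.45 + 54.83) = 22.4 V.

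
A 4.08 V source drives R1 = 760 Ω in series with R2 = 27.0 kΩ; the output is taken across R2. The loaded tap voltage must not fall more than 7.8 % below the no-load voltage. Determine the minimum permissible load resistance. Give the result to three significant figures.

Output resistance R_th = R1‖R2 = (760 × 27000)/27760 = 739.2 Ω.
The fractional drop is R_th/(R_th + R_L); requiring this ≤ 0.0780 gives R_L ≥ R_th(1/0.0780 − 1) = 739.2 × 11.82 = 8.74 kΩ.

R_L(min) ≈ 8.74 kΩ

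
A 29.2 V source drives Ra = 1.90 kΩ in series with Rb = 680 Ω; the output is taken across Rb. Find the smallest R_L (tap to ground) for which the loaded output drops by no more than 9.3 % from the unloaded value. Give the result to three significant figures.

R_L(min) ≈ 4.88 kΩ

Output resistance R_th = Ra‖Rb = (1900 × 680)/2580 = 500.8 Ω.
The fractional drop is R_th/(R_th + R_L); requiring this ≤ 0.0930 gives R_L ≥ R_th(1/0.0930 − 1) = 500.8 × 9.753 = 4.88 kΩ.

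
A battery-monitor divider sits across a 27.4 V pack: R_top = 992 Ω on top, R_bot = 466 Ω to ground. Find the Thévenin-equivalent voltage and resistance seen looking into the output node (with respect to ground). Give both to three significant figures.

V_th = 8.76 V, R_th = 317 Ω

V_th is the open-circuit tap voltage: 27.4 × 466/(992 + 466) = 8.76 V.
With the supply zeroed, R_top and R_bot appear in parallel from the tap: R_th = R_top‖R_bot = (992 × 466)/1458 = 317 Ω.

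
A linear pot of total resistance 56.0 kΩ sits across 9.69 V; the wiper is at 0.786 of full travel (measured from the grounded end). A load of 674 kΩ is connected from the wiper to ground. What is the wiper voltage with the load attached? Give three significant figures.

The wiper splits the pot into (1−α)R = 11.98 kΩ above and αR = 44.02 kΩ below.
Lower section ‖ load = 41.32 kΩ.
V_wiper = 9.69 × 41.32/(11.98 + 41.32) = 7.51 V.

V ≈ 7.51 V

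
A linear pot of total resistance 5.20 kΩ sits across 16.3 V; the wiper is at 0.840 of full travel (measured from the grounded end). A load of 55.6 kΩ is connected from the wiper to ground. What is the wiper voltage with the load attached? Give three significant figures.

V ≈ 13.5 V

The wiper splits the pot into (1−α)R = 832.0 Ω above and αR = 4368 Ω below.
Lower section ‖ load = 4050 Ω.
V_wiper = 16.3 × 4050/(832.0 + 4050) = 13.5 V.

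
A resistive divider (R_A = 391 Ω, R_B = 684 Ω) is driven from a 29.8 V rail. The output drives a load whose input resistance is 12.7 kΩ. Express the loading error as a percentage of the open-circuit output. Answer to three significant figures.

The divider's output (Thévenin) resistance is R_A‖R_B = 248.8 Ω.
Fractional drop under load = R_th/(R_th + R_L) = 248.8 / (248.8 + 12700) = 0.01921.
So the output falls by 1.92 %.

1.92 %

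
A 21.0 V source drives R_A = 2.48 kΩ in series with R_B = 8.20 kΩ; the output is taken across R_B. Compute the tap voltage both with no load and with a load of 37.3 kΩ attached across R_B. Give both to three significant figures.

Open-circuit: V = 21.0 × 8.20/(2.48 + 8.20) = 16.1 V.
With the load, R_B becomes R_B‖R_L = 6.722 kΩ, so V = 21.0 × 6.722/9.202 = 15.3 V.

Unloaded: 16.1 V; loaded: 15.3 V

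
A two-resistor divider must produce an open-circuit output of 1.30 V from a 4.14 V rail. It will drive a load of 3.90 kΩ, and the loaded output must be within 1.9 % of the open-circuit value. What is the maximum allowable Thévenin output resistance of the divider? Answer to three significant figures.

Loading drop = R_th/(R_th + R_L) ≤ 0.0190, so R_th ≤ R_L · ε/(1−ε) = 3.90 kΩ × 0.0190/0.9810 = 75.5 Ω.

R_th ≤ 75.5 Ω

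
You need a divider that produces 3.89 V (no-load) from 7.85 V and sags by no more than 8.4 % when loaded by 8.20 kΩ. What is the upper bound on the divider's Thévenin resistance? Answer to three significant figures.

R_th ≤ 752 Ω

Loading drop = R_th/(R_th + R_L) ≤ 0.0840, so R_th ≤ R_L · ε/(1−ε) = 8.20 kΩ × 0.0840/0.9160 = 752 Ω.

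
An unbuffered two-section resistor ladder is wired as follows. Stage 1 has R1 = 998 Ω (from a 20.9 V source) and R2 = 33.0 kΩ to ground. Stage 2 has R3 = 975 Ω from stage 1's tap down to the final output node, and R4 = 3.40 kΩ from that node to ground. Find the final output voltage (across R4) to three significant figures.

Stage 2 presents R3+R4 = 4375 Ω as a load on stage 1's tap.
Stage 1's lower leg becomes R2‖(R3+R4) = 3863 Ω, so V_mid = 20.9 × 3863/4861 = 16.61 V.
Stage 2 is itself unloaded: V_out = V_mid × R4/(R3+R4) = 16.61 × 3400/4375 = 12.9 V.

V_out ≈ 12.9 V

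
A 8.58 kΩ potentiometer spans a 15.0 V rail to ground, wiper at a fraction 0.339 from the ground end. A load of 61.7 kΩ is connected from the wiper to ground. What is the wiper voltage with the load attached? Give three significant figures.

The wiper splits the pot into (1−α)R = 5.671 kΩ above and αR = 2.909 kΩ below.
Lower section ‖ load = 2.778 kΩ.
V_wiper = 15.0 × 2.778/(5.671 + 2.778) = 4.93 V.

V ≈ 4.93 V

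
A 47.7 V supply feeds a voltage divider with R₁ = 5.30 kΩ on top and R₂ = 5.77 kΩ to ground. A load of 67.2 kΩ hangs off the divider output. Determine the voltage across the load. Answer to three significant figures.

The load sits in parallel with R₂: R₂‖R_L = (5.77 × 67.2) / (5.77 + 67.2) = 5.314 kΩ.
V_out = 47.7 × 5.314 / (5.30 + 5.314) = 47.7 × 5.314/10.61 = 23.9 V.
(Unloaded it would have been 24.9 V.)

V_out ≈ 23.9 V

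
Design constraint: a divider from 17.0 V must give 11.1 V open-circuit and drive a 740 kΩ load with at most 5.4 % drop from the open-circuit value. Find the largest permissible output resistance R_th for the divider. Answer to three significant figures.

R_th ≤ 42.2 kΩ

Loading drop = R_th/(R_th + R_L) ≤ 0.0540, so R_th ≤ R_L · ε/(1−ε) = 740 kΩ × 0.0540/0.9460 = 42.2 kΩ.
(Any R1, R2 with R2/(R1+R2) = 0.653 and R1‖R2 ≤ 42.2 kΩ will meet the spec.)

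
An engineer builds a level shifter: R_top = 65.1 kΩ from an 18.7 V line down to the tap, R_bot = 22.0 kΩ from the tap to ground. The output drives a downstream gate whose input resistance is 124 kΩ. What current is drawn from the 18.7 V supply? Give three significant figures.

R_bot‖R_L = 18.68 kΩ, so the source sees R_top + R_bot‖R_L = 83.78 kΩ.
I = 18.7 V / 83.78 kΩ = 0.223 mA.

I ≈ 0.223 mA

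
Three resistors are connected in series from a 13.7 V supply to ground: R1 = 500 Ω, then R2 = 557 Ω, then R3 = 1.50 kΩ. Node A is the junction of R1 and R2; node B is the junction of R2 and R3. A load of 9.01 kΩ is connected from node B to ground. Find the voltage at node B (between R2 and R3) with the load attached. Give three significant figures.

V ≈ 7.52 V

At node B, R3 is in parallel with the load: R3‖R_L = 1286 Ω.
Below node A the resistance is R2 + (R3‖R_L) = 1843 Ω, so V_A = 13.7 × 1843/2343 = 10.78 V.
Then V_B = V_A × (R3‖R_L)/(R2 + R3‖R_L) = 10.78 × 1286/1843 = 7.52 V.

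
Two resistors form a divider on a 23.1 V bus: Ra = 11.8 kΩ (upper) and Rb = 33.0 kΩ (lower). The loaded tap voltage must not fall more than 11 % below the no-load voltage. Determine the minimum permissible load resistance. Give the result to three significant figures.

R_L(min) ≈ 70.3 kΩ

Output resistance R_th = Ra‖Rb = (11.8 × 33.0)/44.80 = 8.692 kΩ.
The fractional drop is R_th/(R_th + R_L); requiring this ≤ 0.110 gives R_L ≥ R_th(1/0.110 − 1) = 8.692 × 8.091 = 70.3 kΩ.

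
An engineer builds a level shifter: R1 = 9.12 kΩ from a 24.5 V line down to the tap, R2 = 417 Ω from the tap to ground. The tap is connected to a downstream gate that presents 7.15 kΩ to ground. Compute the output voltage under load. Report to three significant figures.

The load sits in parallel with R2: R2‖R_L = (417 × 7150) / (417 + 7150) = 394.0 Ω.
V_out = 24.5 × 394.0 / (9120 + 394.0) = 24.5 × 394.0/9514 = 1.01 V.

V_out ≈ 1.01 V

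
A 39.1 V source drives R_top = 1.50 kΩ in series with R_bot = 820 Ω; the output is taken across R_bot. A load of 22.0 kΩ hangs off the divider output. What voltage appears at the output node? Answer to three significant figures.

V_out ≈ 13.5 V

The load sits in parallel with R_bot: R_bot‖R_L = (820 × 22000) / (820 + 22000) = 790.5 Ω.
V_out = 39.1 × 790.5 / (1500 + 790.5) = 39.1 × 790.5/2291 = 13.5 V.
(Unloaded it would have been 13.8 V.)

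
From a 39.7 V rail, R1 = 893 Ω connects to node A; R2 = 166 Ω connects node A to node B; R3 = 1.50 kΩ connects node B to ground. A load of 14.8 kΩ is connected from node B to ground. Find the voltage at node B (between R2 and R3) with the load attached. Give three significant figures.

At node B, R3 is in parallel with the load: R3‖R_L = 1362 Ω.
Below node A the resistance is R2 + (R3‖R_L) = 1528 Ω, so V_A = 39.7 × 1528/2421 = 25.06 V.
Then V_B = V_A × (R3‖R_L)/(R2 + R3‖R_L) = 25.06 × 1362/1528 = 22.3 V.

V ≈ 22.3 V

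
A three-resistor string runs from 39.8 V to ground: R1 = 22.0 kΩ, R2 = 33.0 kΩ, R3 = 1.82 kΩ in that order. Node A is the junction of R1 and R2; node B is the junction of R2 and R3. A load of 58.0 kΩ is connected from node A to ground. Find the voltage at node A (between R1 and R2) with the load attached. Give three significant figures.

Below node A the series string R2+R3 = 34.82 kΩ sits in parallel with the 58.0 kΩ load: 21.76 kΩ.
V_A = 39.8 × 21.76/(22.0 + 21.76) = 19.8 V.

V ≈ 19.8 V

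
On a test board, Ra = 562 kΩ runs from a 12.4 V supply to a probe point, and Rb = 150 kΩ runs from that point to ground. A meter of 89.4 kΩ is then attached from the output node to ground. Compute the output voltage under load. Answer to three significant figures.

V_out ≈ 1.12 V

The load sits in parallel with Rb: Rb‖R_L = (150 × 89.4) / (150 + 89.4) = 56.02 kΩ.
V_out = 12.4 × 56.02 / (562 + 56.02) = 12.4 × 56.02/618.0 = 1.12 V.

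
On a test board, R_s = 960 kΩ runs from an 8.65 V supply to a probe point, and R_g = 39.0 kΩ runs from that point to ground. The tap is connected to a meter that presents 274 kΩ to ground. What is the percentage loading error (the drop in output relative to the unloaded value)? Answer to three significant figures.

12.0 %

Unloaded V = 8.65 × 39.0/999.0 = 0.33769 V.
Loaded: R_g‖R_L = 34.14 kΩ, giving V = 8.65 × 34.14/994.1 = 0.29706 V.
Drop = (0.33769 − 0.29706) / 0.33769 = 12.0 %.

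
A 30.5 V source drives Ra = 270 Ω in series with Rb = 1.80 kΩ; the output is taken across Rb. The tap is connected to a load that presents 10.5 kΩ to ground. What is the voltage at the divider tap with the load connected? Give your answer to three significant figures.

V_out ≈ 25.9 V

The load sits in parallel with Rb: Rb‖R_L = (1800 × 10500) / (1800 + 10500) = 1537 Ω.
V_out = 30.5 × 1537 / (270 + 1537) = 30.5 × 1537/1807 = 25.9 V.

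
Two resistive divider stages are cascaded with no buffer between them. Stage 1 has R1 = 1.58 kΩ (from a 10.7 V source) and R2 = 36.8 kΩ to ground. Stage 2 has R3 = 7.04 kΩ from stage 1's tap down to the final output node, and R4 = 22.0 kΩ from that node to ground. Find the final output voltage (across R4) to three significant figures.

Stage 2 presents R3+R4 = 29.04 kΩ as a load on stage 1's tap.
Stage 1's lower leg becomes R2‖(R3+R4) = 16.23 kΩ, so V_mid = 10.7 × 16.23/17.81 = 9.751 V.
Stage 2 is itself unloaded: V_out = V_mid × R4/(R3+R4) = 9.751 × 22.0/29.04 = 7.39 V.

V_out ≈ 7.39 V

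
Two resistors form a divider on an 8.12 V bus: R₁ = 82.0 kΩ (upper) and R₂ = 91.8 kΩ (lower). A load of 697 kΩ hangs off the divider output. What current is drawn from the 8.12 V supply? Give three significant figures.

R₂‖R_L = 81.12 kΩ, so the source sees R₁ + R₂‖R_L = 163.1 kΩ.
I = 8.12 V / 163.1 kΩ = 0.0498 mA.

I ≈ 0.0498 mA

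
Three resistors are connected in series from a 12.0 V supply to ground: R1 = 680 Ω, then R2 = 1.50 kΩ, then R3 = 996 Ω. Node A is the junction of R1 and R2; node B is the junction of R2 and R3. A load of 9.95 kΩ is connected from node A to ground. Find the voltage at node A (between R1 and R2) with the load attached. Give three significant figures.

Below node A the series string R2+R3 = 2496 Ω sits in parallel with the 9950 Ω load: 1995 Ω.
V_A = 12.0 × 1995/(680 + 1995) = 8.95 V.

V ≈ 8.95 V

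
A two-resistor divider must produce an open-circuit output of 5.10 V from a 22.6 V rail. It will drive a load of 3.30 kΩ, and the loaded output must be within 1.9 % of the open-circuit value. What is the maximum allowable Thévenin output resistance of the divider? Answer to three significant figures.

R_th ≤ 63.9 Ω

Loading drop = R_th/(R_th + R_L) ≤ 0.0190, so R_th ≤ R_L · ε/(1−ε) = 3.30 kΩ × 0.0190/0.9810 = 63.9 Ω.
(Any R1, R2 with R2/(R1+R2) = 0.226 and R1‖R2 ≤ 63.9 Ω will meet the spec.)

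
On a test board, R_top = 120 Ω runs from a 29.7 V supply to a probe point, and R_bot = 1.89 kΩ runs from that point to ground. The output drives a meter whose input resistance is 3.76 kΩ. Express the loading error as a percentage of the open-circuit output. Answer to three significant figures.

The divider's output (Thévenin) resistance is R_top‖R_bot = 112.8 Ω.
Fractional drop under load = R_th/(R_th + R_L) = 112.8 / (112.8 + 3760) = 0.02914.
So the output falls by 2.91 %.

2.91 %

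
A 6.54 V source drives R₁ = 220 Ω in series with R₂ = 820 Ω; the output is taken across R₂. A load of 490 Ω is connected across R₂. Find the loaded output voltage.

The load sits in parallel with R₂: R₂‖R_L = (820 × 490) / (820 + 490) = 306.7 Ω.
V_out = 6.54 × 306.7 / (220 + 306.7) = 6.54 × 306.7/526.7 = 3.81 V.
(Unloaded it would have been 5.16 V.)

V_out ≈ 3.81 V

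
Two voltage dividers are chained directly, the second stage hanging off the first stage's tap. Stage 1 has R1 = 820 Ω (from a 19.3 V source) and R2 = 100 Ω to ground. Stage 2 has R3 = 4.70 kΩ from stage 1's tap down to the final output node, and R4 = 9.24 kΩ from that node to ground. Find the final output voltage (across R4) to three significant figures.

V_out ≈ 1.38 V

Stage 2 presents R3+R4 = 13940 Ω as a load on stage 1's tap.
Stage 1's lower leg becomes R2‖(R3+R4) = 99.29 Ω, so V_mid = 19.3 × 99.29/919.3 = 2.084 V.
Stage 2 is itself unloaded: V_out = V_mid × R4/(R3+R4) = 2.084 × 9240/13940 = 1.38 V.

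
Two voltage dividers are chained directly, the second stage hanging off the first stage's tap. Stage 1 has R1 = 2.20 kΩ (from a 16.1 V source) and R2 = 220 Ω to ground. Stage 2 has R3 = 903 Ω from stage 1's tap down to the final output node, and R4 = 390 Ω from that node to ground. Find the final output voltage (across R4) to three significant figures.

Stage 2 presents R3+R4 = 1293 Ω as a load on stage 1's tap.
Stage 1's lower leg becomes R2‖(R3+R4) = 188.0 Ω, so V_mid = 16.1 × 188.0/2388 = 1.268 V.
Stage 2 is itself unloaded: V_out = V_mid × R4/(R3+R4) = 1.268 × 390/1293 = 0.382 V.

V_out ≈ 0.382 V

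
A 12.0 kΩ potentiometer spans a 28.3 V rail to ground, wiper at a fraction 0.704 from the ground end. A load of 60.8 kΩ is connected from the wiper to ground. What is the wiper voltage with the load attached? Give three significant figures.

V ≈ 19.1 V

The wiper splits the pot into (1−α)R = 3.552 kΩ above and αR = 8.448 kΩ below.
Lower section ‖ load = 7.417 kΩ.
V_wiper = 28.3 × 7.417/(3.552 + 7.417) = 19.1 V.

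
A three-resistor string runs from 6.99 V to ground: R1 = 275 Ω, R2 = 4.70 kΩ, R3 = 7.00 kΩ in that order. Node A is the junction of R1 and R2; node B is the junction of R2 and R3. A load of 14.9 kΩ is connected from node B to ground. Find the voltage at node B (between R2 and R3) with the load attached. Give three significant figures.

V ≈ 3.42 V

At node B, R3 is in parallel with the load: R3‖R_L = 4763 Ω.
Below node A the resistance is R2 + (R3‖R_L) = 9463 Ω, so V_A = 6.99 × 9463/9738 = 6.793 V.
Then V_B = V_A × (R3‖R_L)/(R2 + R3‖R_L) = 6.793 × 4763/9463 = 3.42 V.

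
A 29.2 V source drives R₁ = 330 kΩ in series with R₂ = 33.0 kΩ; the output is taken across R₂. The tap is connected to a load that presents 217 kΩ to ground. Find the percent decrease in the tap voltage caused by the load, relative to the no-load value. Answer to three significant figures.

12.1 %

Unloaded V = 29.2 × 33.0/363.0 = 2.6545 V.
Loaded: R₂‖R_L = 28.64 kΩ, giving V = 29.2 × 28.64/358.6 = 2.3321 V.
Drop = (2.6545 − 2.3321) / 2.6545 = 12.1 %.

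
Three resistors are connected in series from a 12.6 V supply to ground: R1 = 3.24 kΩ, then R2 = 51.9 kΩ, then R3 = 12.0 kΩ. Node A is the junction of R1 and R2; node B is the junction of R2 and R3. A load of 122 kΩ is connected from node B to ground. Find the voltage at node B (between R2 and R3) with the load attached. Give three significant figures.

V ≈ 2.08 V

At node B, R3 is in parallel with the load: R3‖R_L = 10.93 kΩ.
Below node A the resistance is R2 + (R3‖R_L) = 62.83 kΩ, so V_A = 12.6 × 62.83/66.07 = 11.98 V.
Then V_B = V_A × (R3‖R_L)/(R2 + R3‖R_L) = 11.98 × 10.93/62.83 = 2.08 V.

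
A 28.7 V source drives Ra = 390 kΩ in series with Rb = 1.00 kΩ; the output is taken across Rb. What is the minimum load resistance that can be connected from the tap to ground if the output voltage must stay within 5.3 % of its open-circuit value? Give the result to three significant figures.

Output resistance R_th = Ra‖Rb = (390000 × 1000)/391000 = 997.4 Ω.
The fractional drop is R_th/(R_th + R_L); requiring this ≤ 0.0530 gives R_L ≥ R_th(1/0.0530 − 1) = 997.4 × 17.87 = 17.8 kΩ.

R_L(min) ≈ 17.8 kΩ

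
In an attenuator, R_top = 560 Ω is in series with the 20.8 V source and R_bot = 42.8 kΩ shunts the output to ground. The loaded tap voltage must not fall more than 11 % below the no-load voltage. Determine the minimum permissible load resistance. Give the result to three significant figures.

R_L(min) ≈ 4.47 kΩ

Output resistance R_th = R_top‖R_bot = (560 × 42800)/43360 = 552.8 Ω.
The fractional drop is R_th/(R_th + R_L); requiring this ≤ 0.110 gives R_L ≥ R_th(1/0.110 − 1) = 552.8 × 8.091 = 4.47 kΩ.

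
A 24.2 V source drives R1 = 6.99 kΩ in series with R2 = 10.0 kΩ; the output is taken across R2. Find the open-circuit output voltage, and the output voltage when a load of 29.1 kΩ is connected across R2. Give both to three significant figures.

Unloaded: 14.2 V; loaded: 12.5 V

Open-circuit: V = 24.2 × 10.0/(6.99 + 10.0) = 14.2 V.
With the load, R2 becomes R2‖R_L = 7.442 kΩ, so V = 24.2 × 7.442/14.43 = 12.5 V.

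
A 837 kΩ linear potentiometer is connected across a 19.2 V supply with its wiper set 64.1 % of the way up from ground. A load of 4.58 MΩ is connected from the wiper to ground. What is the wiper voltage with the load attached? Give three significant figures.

The wiper splits the pot into (1−α)R = 300.5 kΩ above and αR = 536.5 kΩ below.
Lower section ‖ load = 480.3 kΩ.
V_wiper = 19.2 × 480.3/(300.5 + 480.3) = 11.8 V.

V ≈ 11.8 V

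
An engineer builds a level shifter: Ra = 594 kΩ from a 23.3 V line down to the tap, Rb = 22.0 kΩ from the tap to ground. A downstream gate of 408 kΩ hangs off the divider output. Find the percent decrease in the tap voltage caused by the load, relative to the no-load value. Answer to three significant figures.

4.94 %

The divider's output (Thévenin) resistance is Ra‖Rb = 21.21 kΩ.
Fractional drop under load = R_th/(R_th + R_L) = 21.21 / (21.21 + 408) = 0.04943.
So the output falls by 4.94 %.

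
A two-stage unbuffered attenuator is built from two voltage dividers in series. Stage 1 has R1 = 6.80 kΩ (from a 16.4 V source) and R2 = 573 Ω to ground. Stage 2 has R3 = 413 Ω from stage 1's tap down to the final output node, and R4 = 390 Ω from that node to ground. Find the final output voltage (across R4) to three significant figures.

V_out ≈ 0.373 V

Stage 2 presents R3+R4 = 803.0 Ω as a load on stage 1's tap.
Stage 1's lower leg becomes R2‖(R3+R4) = 334.4 Ω, so V_mid = 16.4 × 334.4/7134 = 0.7687 V.
Stage 2 is itself unloaded: V_out = V_mid × R4/(R3+R4) = 0.7687 × 390/803.0 = 0.373 V.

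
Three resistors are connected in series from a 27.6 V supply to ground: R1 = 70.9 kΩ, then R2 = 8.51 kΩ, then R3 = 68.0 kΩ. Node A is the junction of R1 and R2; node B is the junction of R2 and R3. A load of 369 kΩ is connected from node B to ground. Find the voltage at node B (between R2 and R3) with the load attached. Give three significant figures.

V ≈ 11.6 V

At node B, R3 is in parallel with the load: R3‖R_L = 57.42 kΩ.
Below node A the resistance is R2 + (R3‖R_L) = 65.93 kΩ, so V_A = 27.6 × 65.93/136.8 = 13.30 V.
Then V_B = V_A × (R3‖R_L)/(R2 + R3‖R_L) = 13.30 × 57.42/65.93 = 11.6 V.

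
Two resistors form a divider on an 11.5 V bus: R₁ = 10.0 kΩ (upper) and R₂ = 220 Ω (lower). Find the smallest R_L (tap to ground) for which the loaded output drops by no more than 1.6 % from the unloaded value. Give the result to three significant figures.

Output resistance R_th = R₁‖R₂ = (10000 × 220)/10220 = 215.3 Ω.
The fractional drop is R_th/(R_th + R_L); requiring this ≤ 0.0160 gives R_L ≥ R_th(1/0.0160 − 1) = 215.3 × 61.50 = 13.2 kΩ.

R_L(min) ≈ 13.2 kΩ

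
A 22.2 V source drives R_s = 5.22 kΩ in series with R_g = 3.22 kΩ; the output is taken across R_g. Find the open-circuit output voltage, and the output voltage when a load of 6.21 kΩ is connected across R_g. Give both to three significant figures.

Open-circuit: V = 22.2 × 3.22/(5.22 + 3.22) = 8.47 V.
With the load, R_g becomes R_g‖R_L = 2.120 kΩ, so V = 22.2 × 2.120/7.340 = 6.41 V.

Unloaded: 8.47 V; loaded: 6.41 V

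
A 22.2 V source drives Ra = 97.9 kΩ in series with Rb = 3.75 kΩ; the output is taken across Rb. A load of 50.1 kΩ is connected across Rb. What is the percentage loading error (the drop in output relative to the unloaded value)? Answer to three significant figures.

The divider's output (Thévenin) resistance is Ra‖Rb = 3.612 kΩ.
Fractional drop under load = R_th/(R_th + R_L) = 3.612 / (3.612 + 50.1) = 0.06724.
So the output falls by 6.72 %.

6.72 %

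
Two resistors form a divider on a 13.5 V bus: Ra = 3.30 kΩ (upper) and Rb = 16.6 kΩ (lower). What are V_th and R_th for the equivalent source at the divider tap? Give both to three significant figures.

V_th is the open-circuit tap voltage: 13.5 × 16.6/(3.30 + 16.6) = 11.3 V.
With the supply zeroed, Ra and Rb appear in parallel from the tap: R_th = Ra‖Rb = (3.30 × 16.6)/19.90 = 2.75 kΩ.

V_th = 11.3 V, R_th = 2.75 kΩ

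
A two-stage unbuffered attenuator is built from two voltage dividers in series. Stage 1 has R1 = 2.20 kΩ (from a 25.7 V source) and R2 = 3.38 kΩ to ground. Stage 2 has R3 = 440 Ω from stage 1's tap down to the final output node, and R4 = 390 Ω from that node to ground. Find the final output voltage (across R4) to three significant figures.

Stage 2 presents R3+R4 = 830.0 Ω as a load on stage 1's tap.
Stage 1's lower leg becomes R2‖(R3+R4) = 666.4 Ω, so V_mid = 25.7 × 666.4/2866 = 5.975 V.
Stage 2 is itself unloaded: V_out = V_mid × R4/(R3+R4) = 5.975 × 390/830.0 = 2.81 V.

V_out ≈ 2.81 V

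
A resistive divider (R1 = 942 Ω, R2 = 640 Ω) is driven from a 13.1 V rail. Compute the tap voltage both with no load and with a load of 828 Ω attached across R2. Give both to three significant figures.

Unloaded: 5.30 V; loaded: 3.63 V

Open-circuit: V = 13.1 × 640/(942 + 640) = 5.30 V.
With the load, R2 becomes R2‖R_L = 361.0 Ω, so V = 13.1 × 361.0/1303 = 3.63 V.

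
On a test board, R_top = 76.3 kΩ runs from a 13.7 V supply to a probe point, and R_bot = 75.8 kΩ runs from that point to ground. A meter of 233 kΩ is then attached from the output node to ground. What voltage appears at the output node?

The load sits in parallel with R_bot: R_bot‖R_L = (75.8 × 233) / (75.8 + 233) = 57.19 kΩ.
V_out = 13.7 × 57.19 / (76.3 + 57.19) = 13.7 × 57.19/133.5 = 5.87 V.

V_out ≈ 5.87 V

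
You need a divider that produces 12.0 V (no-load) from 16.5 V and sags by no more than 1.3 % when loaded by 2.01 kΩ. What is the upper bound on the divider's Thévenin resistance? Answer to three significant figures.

Loading drop = R_th/(R_th + R_L) ≤ 0.0130, so R_th ≤ R_L · ε/(1−ε) = 2.01 kΩ × 0.0130/0.9870 = 26.5 Ω.
(Any R1, R2 with R2/(R1+R2) = 0.727 and R1‖R2 ≤ 26.5 Ω will meet the spec.)

R_th ≤ 26.5 Ω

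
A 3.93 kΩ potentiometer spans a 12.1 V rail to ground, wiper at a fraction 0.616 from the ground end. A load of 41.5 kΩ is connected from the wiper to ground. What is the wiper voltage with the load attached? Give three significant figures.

The wiper splits the pot into (1−α)R = 1.509 kΩ above and αR = 2.421 kΩ below.
Lower section ‖ load = 2.287 kΩ.
V_wiper = 12.1 × 2.287/(1.509 + 2.287) = 7.29 V.

V ≈ 7.29 V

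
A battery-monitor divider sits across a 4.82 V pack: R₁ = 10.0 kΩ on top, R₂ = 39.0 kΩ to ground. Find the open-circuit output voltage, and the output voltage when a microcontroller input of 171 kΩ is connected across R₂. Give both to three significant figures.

Unloaded: 3.84 V; loaded: 3.67 V

Open-circuit: V = 4.82 × 39.0/(10.0 + 39.0) = 3.84 V.
With the load, R₂ becomes R₂‖R_L = 31.76 kΩ, so V = 4.82 × 31.76/41.76 = 3.67 V.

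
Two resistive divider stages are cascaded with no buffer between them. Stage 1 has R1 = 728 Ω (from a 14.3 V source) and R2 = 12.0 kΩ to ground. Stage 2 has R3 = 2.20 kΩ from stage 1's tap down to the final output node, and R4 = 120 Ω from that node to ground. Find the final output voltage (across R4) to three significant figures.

V_out ≈ 0.538 V

Stage 2 presents R3+R4 = 2320 Ω as a load on stage 1's tap.
Stage 1's lower leg becomes R2‖(R3+R4) = 1944 Ω, so V_mid = 14.3 × 1944/2672 = 10.40 V.
Stage 2 is itself unloaded: V_out = V_mid × R4/(R3+R4) = 10.40 × 120/2320 = 0.538 V.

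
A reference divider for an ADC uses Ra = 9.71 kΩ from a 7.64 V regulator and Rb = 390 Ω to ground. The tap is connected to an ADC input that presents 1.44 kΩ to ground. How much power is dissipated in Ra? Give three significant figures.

P ≈ 5.65 mW

Total resistance from the source is Ra + (Rb‖R_L) = 10020 Ω, so I = 7.64/10020 Ω = 0.7627 mA.
P = I²·Ra = (0.7627 mA)² × 9.71 kΩ = 5.65 mW.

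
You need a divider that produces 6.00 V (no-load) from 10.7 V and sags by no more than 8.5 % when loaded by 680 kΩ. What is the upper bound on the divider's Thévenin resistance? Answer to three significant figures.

R_th ≤ 63.2 kΩ

Loading drop = R_th/(R_th + R_L) ≤ 0.0850, so R_th ≤ R_L · ε/(1−ε) = 680 kΩ × 0.0850/0.9150 = 63.2 kΩ.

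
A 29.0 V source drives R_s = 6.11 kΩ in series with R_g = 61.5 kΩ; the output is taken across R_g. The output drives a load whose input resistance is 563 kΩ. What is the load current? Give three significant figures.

I_L ≈ 0.0464 mA

R_g‖R_L = 55.44 kΩ; V_out = 29.0 × 55.44/61.55 = 26.12 V.
I_L = V_out / R_L = 26.12 / 563 kΩ = 0.0464 mA.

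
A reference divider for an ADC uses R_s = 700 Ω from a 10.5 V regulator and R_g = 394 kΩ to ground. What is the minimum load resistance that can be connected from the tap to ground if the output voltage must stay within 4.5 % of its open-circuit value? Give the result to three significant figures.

R_L(min) ≈ 14.8 kΩ

Output resistance R_th = R_s‖R_g = (700 × 394000)/394700 = 698.8 Ω.
The fractional drop is R_th/(R_th + R_L); requiring this ≤ 0.0450 gives R_L ≥ R_th(1/0.0450 − 1) = 698.8 × 21.22 = 14.8 kΩ.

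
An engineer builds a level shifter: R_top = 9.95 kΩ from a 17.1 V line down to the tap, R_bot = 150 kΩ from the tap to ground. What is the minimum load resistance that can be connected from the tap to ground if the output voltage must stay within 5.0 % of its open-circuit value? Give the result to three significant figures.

R_L(min) ≈ 177 kΩ

Output resistance R_th = R_top‖R_bot = (9.95 × 150)/159.9 = 9.331 kΩ.
The fractional drop is R_th/(R_th + R_L); requiring this ≤ 0.0500 gives R_L ≥ R_th(1/0.0500 − 1) = 9.331 × 19.00 = 177 kΩ.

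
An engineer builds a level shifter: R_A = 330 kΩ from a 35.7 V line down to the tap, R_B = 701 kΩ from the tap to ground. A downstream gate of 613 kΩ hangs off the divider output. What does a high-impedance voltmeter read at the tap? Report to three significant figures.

The load sits in parallel with R_B: R_B‖R_L = (701 × 613) / (701 + 613) = 327.0 kΩ.
V_out = 35.7 × 327.0 / (330 + 327.0) = 35.7 × 327.0/657.0 = 17.8 V.
(Unloaded it would have been 24.3 V.)

V_out ≈ 17.8 V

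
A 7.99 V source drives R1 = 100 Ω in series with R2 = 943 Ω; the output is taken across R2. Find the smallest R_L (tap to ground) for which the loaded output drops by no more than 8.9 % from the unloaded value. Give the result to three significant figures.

R_L(min) ≈ 925 Ω

Output resistance R_th = R1‖R2 = (100 × 943)/1043 = 90.41 Ω.
The fractional drop is R_th/(R_th + R_L); requiring this ≤ 0.0890 gives R_L ≥ R_th(1/0.0890 − 1) = 90.41 × 10.24 = 925 Ω.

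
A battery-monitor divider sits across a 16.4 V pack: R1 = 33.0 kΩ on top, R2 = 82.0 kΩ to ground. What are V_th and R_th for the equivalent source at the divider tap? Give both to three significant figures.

V_th is the open-circuit tap voltage: 16.4 × 82.0/(33.0 + 82.0) = 11.7 V.
With the supply zeroed, R1 and R2 appear in parallel from the tap: R_th = R1‖R2 = (33.0 × 82.0)/115.0 = 23.5 kΩ.

V_th = 11.7 V, R_th = 23.5 kΩ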